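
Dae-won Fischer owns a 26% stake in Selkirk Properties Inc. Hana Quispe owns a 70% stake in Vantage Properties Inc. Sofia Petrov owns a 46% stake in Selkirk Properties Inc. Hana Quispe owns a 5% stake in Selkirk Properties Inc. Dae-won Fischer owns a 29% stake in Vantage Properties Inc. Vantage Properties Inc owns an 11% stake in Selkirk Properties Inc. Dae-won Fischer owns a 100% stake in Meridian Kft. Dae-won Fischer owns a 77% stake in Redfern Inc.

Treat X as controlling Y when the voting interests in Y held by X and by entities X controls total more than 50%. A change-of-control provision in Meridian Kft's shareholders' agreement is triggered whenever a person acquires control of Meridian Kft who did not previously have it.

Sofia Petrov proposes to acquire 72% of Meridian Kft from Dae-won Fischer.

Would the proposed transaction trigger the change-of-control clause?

Yes

The purchase adds only to Sofia's holdings (Dae-won's stake shrinks), so Sofia is the only person who could newly come to control Meridian.
Sofia's largest direct stake is 46% in Selkirk, which does not meet the threshold, so Sofia controls no company.
Neither Sofia nor any entity Sofia controls holds any voting interest in Meridian.
So before the transaction, Sofia does not control Meridian.
After the purchase, Sofia holds 72% of Meridian directly, and Dae-won's stake falls to 28%.
Sofia holds 72% of Meridian, so Sofia controls Meridian.
Sofia did not control Meridian before and does after, so the clause is triggered.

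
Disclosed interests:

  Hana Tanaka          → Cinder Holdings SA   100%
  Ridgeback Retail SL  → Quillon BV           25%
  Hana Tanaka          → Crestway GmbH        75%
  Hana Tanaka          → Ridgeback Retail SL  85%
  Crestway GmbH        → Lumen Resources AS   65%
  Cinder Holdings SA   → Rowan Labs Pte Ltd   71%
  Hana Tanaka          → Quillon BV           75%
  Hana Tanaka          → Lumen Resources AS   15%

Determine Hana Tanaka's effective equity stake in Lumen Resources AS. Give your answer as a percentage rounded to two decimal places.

Hana reaches Lumen along 2 paths.
Direct stake: 15% = 15%.
Via Crestway: 75% × 65% = 48.75%.
Total: 15% + 48.75% = 63.75%.

63.75%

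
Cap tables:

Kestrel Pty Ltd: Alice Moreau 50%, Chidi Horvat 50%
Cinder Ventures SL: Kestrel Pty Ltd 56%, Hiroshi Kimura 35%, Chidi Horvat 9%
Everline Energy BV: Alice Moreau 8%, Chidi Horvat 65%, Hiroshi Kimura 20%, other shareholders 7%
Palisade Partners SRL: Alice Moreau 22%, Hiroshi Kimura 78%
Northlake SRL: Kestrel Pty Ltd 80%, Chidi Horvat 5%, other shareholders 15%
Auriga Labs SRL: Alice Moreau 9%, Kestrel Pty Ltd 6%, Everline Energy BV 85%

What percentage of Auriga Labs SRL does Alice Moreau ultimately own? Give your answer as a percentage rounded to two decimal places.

18.80%

Alice reaches Auriga along 3 paths.
Direct stake: 9% = 9%.
Via Kestrel: 50% × 6% = 3%.
Via Everline: 8% × 85% = 6.8%.
Total: 9% + 3% + 6.8% = 18.8%.
Rounded: 18.80%.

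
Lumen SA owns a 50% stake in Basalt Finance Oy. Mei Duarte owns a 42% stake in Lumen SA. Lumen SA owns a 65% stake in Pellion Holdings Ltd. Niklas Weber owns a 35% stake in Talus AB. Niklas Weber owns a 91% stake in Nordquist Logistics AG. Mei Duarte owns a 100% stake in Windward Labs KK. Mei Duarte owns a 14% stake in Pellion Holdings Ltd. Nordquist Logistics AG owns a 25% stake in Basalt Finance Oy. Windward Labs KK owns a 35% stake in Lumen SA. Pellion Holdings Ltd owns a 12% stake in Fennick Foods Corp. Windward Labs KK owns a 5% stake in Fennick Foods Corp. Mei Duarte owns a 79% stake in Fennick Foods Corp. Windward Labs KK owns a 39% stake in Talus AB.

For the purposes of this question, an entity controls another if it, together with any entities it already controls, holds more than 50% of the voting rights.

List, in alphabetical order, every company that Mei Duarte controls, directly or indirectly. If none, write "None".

Fennick Foods Corp, Lumen SA, Pellion Holdings Ltd, Windward Labs KK

Mei holds 100% of Windward, so Mei controls Windward.
Windward and Mei together hold 35% + 42% = 77% of Lumen, so Mei controls Lumen.
Mei and Lumen together hold 14% + 65% = 79% of Pellion, so Mei controls Pellion.
Windward and Mei and Pellion together hold 5% + 79% + 12% = 96% of Fennick, so Mei controls Fennick.
No other company's threshold is met.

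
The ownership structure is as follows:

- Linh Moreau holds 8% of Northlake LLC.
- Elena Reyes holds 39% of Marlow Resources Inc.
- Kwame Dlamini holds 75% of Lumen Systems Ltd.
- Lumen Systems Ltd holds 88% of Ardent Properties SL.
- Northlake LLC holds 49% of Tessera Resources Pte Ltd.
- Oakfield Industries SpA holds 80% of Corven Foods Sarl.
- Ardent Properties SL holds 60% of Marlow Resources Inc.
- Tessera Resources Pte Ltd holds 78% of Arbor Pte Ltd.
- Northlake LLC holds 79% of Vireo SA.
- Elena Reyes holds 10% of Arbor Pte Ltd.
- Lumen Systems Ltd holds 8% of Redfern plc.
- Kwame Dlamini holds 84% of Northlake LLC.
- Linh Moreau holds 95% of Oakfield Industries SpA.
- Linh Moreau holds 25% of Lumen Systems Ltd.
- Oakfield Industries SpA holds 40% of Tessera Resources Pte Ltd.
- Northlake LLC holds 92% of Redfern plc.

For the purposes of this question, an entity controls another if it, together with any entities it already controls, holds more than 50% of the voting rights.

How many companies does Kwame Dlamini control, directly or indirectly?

Kwame holds 84% of Northlake, so Kwame controls Northlake.
Kwame holds 75% of Lumen, so Kwame controls Lumen.
Lumen holds 88% of Ardent, so Kwame controls Ardent.
Northlake and Lumen together hold 92% + 8% = 100% of Redfern, so Kwame controls Redfern.
Ardent holds 60% of Marlow, so Kwame controls Marlow.
Northlake holds 79% of Vireo, so Kwame controls Vireo.
No other company's threshold is met.
Kwame controls 6 companies.

6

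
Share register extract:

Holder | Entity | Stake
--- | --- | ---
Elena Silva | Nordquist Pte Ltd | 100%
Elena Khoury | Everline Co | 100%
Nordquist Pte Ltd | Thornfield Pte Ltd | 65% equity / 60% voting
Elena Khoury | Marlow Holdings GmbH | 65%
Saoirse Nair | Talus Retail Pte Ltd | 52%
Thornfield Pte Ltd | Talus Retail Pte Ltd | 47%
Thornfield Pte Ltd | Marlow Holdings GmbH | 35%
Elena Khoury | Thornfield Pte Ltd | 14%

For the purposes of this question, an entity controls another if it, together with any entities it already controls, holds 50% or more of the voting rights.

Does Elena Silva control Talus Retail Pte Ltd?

No

Elena Silva holds 100% of Nordquist, so Elena Silva controls Nordquist.
Nordquist holds 60% of Thornfield, so Elena Silva controls Thornfield.
In Talus, Elena Silva's side holds only 47%, not ≥ 50%.
So Elena Silva does not control Talus.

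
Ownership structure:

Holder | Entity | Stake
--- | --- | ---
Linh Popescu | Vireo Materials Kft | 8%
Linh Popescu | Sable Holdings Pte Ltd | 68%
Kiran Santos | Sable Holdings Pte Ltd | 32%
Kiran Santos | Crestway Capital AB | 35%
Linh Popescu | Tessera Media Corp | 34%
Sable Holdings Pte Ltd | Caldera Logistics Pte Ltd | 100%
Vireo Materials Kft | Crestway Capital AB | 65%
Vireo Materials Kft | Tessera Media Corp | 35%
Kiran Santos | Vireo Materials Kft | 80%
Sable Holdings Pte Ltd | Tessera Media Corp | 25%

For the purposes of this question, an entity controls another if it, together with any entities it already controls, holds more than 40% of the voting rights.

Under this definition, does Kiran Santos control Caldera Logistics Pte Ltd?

No

Kiran holds 80% of Vireo, so Kiran controls Vireo.
Vireo and Kiran together hold 65% + 35% = 100% of Crestway, so Kiran controls Crestway.
Neither Kiran nor any entity Kiran controls holds any voting interest in Caldera.
So Kiran does not control Caldera.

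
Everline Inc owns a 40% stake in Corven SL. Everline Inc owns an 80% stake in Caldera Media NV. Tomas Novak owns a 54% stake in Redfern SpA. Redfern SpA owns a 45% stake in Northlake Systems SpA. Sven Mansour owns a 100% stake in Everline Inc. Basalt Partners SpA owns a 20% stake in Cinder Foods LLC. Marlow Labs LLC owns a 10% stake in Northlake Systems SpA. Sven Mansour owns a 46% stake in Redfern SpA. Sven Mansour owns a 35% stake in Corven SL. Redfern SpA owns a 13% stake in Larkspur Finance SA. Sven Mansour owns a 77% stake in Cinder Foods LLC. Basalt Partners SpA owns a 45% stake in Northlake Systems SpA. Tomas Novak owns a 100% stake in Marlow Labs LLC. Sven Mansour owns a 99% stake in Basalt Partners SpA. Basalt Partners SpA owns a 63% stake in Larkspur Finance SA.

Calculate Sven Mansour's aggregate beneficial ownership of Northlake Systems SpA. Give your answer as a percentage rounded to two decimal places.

65.25%

Sven reaches Northlake along 2 paths.
Via Basalt: 99% × 45% = 44.55%.
Via Redfern: 46% × 45% = 20.7%.
Total: 44.55% + 20.7% = 65.25%.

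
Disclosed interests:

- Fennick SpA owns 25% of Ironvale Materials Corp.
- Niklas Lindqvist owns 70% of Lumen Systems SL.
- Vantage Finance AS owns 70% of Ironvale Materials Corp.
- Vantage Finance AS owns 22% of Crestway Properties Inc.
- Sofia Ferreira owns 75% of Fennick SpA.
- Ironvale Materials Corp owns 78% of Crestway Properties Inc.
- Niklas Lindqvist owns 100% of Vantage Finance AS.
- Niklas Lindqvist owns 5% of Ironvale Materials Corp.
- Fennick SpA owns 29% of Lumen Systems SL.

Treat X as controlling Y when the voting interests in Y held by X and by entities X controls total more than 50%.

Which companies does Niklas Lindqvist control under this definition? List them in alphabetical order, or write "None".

Niklas holds 100% of Vantage, so Niklas controls Vantage.
Niklas holds 70% of Lumen, so Niklas controls Lumen.
Vantage and Niklas together hold 70% + 5% = 75% of Ironvale, so Niklas controls Ironvale.
Ironvale and Vantage together hold 78% + 22% = 100% of Crestway, so Niklas controls Crestway.
No other company's threshold is met.

Crestway Properties Inc, Ironvale Materials Corp, Lumen Systems SL, Vantage Finance AS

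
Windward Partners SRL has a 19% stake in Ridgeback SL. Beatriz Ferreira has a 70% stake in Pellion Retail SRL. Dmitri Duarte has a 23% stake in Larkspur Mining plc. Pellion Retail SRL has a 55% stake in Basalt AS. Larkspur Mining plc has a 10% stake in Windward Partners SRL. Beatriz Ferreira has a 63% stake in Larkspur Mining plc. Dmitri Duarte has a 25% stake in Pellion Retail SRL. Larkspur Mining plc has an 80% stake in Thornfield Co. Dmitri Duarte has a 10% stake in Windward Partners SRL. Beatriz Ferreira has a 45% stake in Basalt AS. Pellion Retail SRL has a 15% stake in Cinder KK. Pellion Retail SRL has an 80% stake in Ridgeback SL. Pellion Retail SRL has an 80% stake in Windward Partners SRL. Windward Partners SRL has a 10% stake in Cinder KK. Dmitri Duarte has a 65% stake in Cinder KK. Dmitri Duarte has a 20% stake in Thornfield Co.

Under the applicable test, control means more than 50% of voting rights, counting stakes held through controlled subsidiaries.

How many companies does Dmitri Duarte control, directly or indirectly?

1

Dmitri holds 65% of Cinder, so Dmitri controls Cinder.
No other company's threshold is met.
Dmitri controls 1 company.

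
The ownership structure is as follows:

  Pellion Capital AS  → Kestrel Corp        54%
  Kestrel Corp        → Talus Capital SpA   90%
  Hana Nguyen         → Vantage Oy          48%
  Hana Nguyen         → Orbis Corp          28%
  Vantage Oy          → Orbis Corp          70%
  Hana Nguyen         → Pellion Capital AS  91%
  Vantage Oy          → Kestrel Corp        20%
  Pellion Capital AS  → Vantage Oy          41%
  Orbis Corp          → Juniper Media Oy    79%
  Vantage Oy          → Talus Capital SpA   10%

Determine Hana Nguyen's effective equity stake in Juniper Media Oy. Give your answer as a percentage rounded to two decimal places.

69.30%

Hana reaches Juniper along 3 paths.
Via Pellion → Vantage → Orbis: 91% × 41% × 70% × 79% = 20.63243%.
Via Vantage → Orbis: 48% × 70% × 79% = 26.544%.
Via Orbis: 28% × 79% = 22.12%.
Total: 20.63243% + 26.544% + 22.12% = 69.29643%.
Rounded: 69.30%.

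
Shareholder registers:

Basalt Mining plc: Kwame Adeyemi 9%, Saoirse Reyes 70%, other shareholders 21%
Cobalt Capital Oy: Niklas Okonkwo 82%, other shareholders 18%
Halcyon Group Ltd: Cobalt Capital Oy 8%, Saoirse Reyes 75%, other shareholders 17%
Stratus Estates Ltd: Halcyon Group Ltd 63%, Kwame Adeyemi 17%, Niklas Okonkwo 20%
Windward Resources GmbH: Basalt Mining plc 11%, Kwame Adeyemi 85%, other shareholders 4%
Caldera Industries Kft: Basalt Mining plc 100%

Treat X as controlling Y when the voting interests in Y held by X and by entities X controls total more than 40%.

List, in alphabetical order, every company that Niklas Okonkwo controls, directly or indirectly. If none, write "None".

Cobalt Capital Oy

Niklas holds 82% of Cobalt, so Niklas controls Cobalt.
No other company's threshold is met.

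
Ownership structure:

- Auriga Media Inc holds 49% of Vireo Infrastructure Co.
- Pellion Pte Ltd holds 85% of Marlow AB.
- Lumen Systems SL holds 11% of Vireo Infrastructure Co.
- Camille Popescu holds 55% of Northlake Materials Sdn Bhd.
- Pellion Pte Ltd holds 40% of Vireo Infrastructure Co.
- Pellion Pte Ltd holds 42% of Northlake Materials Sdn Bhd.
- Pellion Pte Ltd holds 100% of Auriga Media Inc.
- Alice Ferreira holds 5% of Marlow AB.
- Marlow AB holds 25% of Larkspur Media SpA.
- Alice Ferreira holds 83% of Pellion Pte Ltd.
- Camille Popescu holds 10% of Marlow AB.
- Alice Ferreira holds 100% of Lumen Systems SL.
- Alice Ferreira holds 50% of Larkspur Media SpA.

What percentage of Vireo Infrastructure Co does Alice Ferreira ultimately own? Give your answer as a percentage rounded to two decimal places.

84.87%

Alice reaches Vireo along 3 paths.
Via Lumen: 100% × 11% = 11%.
Via Pellion → Auriga: 83% × 100% × 49% = 40.67%.
Via Pellion: 83% × 40% = 33.2%.
Total: 11% + 40.67% + 33.2% = 84.87%.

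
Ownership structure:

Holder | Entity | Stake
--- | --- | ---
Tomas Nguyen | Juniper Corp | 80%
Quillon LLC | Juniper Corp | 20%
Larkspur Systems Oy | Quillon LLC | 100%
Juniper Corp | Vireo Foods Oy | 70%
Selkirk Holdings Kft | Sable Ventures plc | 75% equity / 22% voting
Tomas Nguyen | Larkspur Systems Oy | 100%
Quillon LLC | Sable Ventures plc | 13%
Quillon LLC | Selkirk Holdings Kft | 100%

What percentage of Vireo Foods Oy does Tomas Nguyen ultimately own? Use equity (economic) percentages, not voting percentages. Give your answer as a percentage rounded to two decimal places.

70.00%

Tomas reaches Vireo along 2 paths.
Via Larkspur → Quillon → Juniper: 100% × 100% × 20% × 70% = 14%.
Via Juniper: 80% × 70% = 56%.
Total: 14% + 56% = 70%.
Rounded: 70.00%.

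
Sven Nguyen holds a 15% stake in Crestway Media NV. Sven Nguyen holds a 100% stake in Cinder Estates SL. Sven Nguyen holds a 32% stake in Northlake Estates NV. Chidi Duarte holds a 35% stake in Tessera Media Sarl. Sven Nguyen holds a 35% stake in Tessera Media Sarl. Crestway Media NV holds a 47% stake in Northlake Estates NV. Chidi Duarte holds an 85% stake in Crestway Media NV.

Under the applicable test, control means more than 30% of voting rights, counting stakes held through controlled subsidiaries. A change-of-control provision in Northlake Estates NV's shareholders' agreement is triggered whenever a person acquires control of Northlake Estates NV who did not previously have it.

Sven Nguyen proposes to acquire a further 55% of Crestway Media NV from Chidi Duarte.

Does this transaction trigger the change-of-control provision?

The purchase adds only to Sven's holdings (Chidi's stake shrinks), so Sven is the only person who could newly come to control Northlake.
Sven holds 32% of Northlake, so Sven controls Northlake.
So Sven already controls Northlake before the transaction.
After the purchase, Sven's direct stake in Crestway rises to 15% + 55% = 70%, and Chidi's stake falls to 30%.
Sven controlled Northlake already, so this is not a new person acquiring control; every other person's position is unchanged or reduced.
No new person acquires control, so the clause is not triggered.

No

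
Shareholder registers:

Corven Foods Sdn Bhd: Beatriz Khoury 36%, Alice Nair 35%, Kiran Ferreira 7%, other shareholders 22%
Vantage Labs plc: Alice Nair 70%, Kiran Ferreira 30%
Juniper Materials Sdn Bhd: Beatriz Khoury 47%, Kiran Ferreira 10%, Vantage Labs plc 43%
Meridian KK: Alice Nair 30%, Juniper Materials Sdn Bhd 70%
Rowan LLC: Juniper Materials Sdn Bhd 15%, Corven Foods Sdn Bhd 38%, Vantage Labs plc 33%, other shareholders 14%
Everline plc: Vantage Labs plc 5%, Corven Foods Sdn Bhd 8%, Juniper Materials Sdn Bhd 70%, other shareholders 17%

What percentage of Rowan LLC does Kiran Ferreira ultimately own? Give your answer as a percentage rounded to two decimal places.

16.00%

Kiran reaches Rowan along 4 paths.
Via Juniper: 10% × 15% = 1.5%.
Via Vantage → Juniper: 30% × 43% × 15% = 1.935%.
Via Corven: 7% × 38% = 2.66%.
Via Vantage: 30% × 33% = 9.9%.
Total: 1.5% + 1.935% + 2.66% + 9.9% = 15.995%.
Rounded: 16.00%.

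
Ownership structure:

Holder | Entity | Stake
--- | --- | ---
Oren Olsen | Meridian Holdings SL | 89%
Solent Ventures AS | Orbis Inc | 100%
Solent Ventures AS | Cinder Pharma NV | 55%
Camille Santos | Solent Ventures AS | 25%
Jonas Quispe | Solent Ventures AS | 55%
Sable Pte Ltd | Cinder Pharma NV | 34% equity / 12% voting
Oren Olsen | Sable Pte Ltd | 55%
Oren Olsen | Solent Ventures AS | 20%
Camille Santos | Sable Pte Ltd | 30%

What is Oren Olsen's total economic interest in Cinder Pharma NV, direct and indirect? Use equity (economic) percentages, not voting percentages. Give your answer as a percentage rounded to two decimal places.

29.70%

Oren reaches Cinder along 2 paths.
Via Solent: 20% × 55% = 11%.
Via Sable: 55% × 34% = 18.7%.
Total: 11% + 18.7% = 29.7%.
Rounded: 29.70%.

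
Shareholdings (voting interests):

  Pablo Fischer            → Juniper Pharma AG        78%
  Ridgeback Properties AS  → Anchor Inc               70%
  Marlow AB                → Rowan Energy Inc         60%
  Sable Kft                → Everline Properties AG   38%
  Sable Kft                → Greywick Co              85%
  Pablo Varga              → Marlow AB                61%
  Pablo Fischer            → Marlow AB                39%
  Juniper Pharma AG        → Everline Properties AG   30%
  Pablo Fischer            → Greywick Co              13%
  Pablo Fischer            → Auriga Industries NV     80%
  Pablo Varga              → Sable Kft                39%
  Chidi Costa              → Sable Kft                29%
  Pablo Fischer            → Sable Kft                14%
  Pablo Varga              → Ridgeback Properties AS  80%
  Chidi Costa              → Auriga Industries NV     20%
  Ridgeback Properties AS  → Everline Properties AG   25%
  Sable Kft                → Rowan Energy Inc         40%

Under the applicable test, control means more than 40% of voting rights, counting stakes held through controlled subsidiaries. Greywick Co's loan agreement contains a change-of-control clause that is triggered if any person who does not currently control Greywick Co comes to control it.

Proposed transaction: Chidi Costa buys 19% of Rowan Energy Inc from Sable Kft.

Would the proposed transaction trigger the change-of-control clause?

The purchase adds only to Chidi's holdings (Sable's stake shrinks), so Chidi is the only person who could newly come to control Greywick.
Chidi's largest direct stake is 29% in Sable, which does not meet the threshold, so Chidi controls no company.
Neither Chidi nor any entity Chidi controls holds any voting interest in Greywick.
So before the transaction, Chidi does not control Greywick.
After the purchase, Chidi holds 19% of Rowan directly, and Sable's stake falls to 21%.
Chidi's side now holds 19% of Rowan, not > 40%, so Chidi still does not control Rowan.
After the transaction, neither Chidi nor any entity Chidi controls holds a voting interest in Greywick, so Chidi still does not control it.
No new person acquires control, so the clause is not triggered.

No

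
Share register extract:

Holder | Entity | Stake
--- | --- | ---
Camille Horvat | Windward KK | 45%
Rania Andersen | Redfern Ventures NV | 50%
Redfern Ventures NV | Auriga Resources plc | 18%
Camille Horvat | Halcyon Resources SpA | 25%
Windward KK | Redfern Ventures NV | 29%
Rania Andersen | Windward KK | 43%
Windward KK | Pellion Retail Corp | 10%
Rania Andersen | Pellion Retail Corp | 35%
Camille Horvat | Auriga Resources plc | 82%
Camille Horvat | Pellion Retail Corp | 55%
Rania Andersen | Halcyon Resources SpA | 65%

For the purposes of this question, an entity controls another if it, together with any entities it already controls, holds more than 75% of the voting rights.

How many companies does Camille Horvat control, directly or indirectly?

Camille holds 82% of Auriga, so Camille controls Auriga.
No other company's threshold is met.
Camille controls 1 company.

1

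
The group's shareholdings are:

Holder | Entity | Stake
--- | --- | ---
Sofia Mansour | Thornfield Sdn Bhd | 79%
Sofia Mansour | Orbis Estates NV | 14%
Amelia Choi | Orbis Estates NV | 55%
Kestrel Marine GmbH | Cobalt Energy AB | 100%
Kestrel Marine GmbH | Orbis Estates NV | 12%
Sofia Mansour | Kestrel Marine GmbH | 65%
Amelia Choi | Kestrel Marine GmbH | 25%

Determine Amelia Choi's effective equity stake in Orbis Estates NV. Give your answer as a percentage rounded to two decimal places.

Amelia reaches Orbis along 2 paths.
Direct stake: 55% = 55%.
Via Kestrel: 25% × 12% = 3%.
Total: 55% + 3% = 58%.
Rounded: 58.00%.

58.00%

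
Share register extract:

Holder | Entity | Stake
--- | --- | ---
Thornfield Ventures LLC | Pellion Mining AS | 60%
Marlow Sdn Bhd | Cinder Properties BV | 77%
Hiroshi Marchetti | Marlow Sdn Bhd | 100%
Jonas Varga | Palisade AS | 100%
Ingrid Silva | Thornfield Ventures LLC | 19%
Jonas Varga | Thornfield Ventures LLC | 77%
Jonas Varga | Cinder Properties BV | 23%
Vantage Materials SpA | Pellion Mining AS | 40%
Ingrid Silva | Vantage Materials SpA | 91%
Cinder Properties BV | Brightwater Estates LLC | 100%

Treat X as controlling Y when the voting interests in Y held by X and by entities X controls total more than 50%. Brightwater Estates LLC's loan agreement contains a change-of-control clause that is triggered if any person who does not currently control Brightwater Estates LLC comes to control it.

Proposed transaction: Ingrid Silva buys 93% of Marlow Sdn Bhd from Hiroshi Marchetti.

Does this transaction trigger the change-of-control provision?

Yes

The purchase adds only to Ingrid's holdings (Hiroshi's stake shrinks), so Ingrid is the only person who could newly come to control Brightwater.
Ingrid holds 91% of Vantage, so Ingrid controls Vantage.
Neither Ingrid nor any entity Ingrid controls holds any voting interest in Brightwater.
So before the transaction, Ingrid does not control Brightwater.
After the purchase, Ingrid holds 93% of Marlow directly, and Hiroshi's stake falls to 7%.
Ingrid holds 93% of Marlow, so Ingrid controls Marlow.
Marlow holds 77% of Cinder, so Ingrid controls Cinder.
Cinder holds 100% of Brightwater, so Ingrid controls Brightwater.
Ingrid did not control Brightwater before and does after, so the clause is triggered.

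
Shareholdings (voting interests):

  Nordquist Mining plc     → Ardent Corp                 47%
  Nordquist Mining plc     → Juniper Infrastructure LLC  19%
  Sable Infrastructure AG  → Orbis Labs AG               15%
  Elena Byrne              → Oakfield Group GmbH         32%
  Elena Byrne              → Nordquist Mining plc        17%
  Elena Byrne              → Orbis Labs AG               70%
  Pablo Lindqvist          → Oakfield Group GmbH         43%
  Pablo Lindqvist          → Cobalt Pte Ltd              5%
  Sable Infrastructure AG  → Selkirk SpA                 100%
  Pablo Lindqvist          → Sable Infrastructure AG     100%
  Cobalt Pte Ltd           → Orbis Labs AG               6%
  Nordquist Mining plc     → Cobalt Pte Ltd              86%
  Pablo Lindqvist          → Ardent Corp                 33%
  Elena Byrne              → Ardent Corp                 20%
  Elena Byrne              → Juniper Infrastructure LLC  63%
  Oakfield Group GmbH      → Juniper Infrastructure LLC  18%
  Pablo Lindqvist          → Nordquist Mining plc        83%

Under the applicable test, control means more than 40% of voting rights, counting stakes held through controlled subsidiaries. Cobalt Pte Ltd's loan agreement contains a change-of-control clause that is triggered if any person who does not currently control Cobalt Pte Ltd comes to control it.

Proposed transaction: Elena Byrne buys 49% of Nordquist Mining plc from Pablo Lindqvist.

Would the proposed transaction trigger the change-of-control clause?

The purchase adds only to Elena's holdings (Pablo's stake shrinks), so Elena is the only person who could newly come to control Cobalt.
Elena holds 63% of Juniper, so Elena controls Juniper.
Elena holds 70% of Orbis, so Elena controls Orbis.
Neither Elena nor any entity Elena controls holds any voting interest in Cobalt.
So before the transaction, Elena does not control Cobalt.
After the purchase, Elena's direct stake in Nordquist rises to 17% + 49% = 66%, and Pablo's stake falls to 34%.
Elena holds 66% of Nordquist, so Elena controls Nordquist.
Nordquist holds 86% of Cobalt, so Elena controls Cobalt.
Elena did not control Cobalt before and does after, so the clause is triggered.

Yes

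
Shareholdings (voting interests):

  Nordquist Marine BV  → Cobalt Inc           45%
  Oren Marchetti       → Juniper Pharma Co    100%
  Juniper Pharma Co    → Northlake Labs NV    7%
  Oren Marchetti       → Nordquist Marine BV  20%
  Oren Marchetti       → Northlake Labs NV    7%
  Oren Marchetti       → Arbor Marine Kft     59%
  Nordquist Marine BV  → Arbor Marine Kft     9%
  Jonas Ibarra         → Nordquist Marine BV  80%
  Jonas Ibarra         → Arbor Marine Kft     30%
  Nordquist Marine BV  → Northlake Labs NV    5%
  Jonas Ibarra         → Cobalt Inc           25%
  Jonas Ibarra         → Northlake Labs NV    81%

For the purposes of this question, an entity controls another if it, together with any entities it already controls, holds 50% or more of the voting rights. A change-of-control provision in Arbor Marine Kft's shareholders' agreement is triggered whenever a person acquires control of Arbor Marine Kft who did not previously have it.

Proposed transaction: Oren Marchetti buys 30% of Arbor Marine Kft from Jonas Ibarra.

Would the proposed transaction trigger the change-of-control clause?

The purchase adds only to Oren's holdings (Jonas's stake shrinks), so Oren is the only person who could newly come to control Arbor.
Oren holds 59% of Arbor, so Oren controls Arbor.
So Oren already controls Arbor before the transaction.
After the purchase, Oren's direct stake in Arbor rises to 59% + 30% = 89%, and Jonas's stake falls to 0%.
Oren controlled Arbor already, so this is not a new person acquiring control; every other person's position is unchanged or reduced.
No new person acquires control, so the clause is not triggered.

No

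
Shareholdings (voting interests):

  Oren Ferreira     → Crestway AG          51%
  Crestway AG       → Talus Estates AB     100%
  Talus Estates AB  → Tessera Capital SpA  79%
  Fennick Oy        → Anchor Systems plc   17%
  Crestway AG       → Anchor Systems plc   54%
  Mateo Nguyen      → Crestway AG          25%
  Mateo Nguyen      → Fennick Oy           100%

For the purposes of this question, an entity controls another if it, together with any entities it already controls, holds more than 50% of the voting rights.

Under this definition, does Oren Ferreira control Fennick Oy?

Oren holds 51% of Crestway, so Oren controls Crestway.
Crestway holds 100% of Talus, so Oren controls Talus.
Talus holds 79% of Tessera, so Oren controls Tessera.
Crestway holds 54% of Anchor, so Oren controls Anchor.
Neither Oren nor any entity Oren controls holds any voting interest in Fennick.
So Oren does not control Fennick.

No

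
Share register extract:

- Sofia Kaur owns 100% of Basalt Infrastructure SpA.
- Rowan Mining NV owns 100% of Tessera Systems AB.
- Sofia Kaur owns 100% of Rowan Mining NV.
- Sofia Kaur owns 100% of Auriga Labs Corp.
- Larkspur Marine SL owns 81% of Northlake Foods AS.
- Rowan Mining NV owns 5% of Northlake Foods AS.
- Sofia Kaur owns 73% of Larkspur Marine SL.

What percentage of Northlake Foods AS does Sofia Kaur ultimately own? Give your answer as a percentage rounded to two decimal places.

64.13%

Sofia reaches Northlake along 2 paths.
Via Larkspur: 73% × 81% = 59.13%.
Via Rowan: 100% × 5% = 5%.
Total: 59.13% + 5% = 64.13%.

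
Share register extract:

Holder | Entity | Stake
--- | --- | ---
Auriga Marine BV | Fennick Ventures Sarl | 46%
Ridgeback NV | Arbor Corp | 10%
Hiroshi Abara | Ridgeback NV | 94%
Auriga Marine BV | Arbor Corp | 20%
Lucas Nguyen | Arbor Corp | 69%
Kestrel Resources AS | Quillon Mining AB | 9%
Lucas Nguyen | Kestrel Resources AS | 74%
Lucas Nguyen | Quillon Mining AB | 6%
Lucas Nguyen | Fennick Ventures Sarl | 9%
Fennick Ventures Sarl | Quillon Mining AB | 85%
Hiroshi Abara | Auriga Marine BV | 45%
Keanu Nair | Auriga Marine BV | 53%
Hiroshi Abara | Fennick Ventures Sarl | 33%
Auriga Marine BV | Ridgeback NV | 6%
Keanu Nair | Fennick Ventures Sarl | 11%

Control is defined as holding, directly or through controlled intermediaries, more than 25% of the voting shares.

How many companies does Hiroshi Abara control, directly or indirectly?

Hiroshi holds 45% of Auriga, so Hiroshi controls Auriga.
Auriga and Hiroshi together hold 46% + 33% = 79% of Fennick, so Hiroshi controls Fennick.
Auriga and Hiroshi together hold 6% + 94% = 100% of Ridgeback, so Hiroshi controls Ridgeback.
Fennick holds 85% of Quillon, so Hiroshi controls Quillon.
Auriga and Ridgeback together hold 20% + 10% = 30% of Arbor, so Hiroshi controls Arbor.
No other company's threshold is met.
Hiroshi controls 5 companies.

5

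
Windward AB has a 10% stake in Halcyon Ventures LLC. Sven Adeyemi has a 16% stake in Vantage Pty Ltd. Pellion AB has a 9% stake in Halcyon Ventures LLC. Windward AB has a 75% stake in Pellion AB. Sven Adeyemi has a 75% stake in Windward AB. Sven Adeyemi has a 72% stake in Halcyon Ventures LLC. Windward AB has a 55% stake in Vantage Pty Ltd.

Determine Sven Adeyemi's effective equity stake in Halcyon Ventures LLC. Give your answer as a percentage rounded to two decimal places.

84.56%

Sven reaches Halcyon along 3 paths.
Via Windward → Pellion: 75% × 75% × 9% = 5.0625%.
Via Windward: 75% × 10% = 7.5%.
Direct stake: 72% = 72%.
Total: 5.0625% + 7.5% + 72% = 84.5625%.
Rounded: 84.56%.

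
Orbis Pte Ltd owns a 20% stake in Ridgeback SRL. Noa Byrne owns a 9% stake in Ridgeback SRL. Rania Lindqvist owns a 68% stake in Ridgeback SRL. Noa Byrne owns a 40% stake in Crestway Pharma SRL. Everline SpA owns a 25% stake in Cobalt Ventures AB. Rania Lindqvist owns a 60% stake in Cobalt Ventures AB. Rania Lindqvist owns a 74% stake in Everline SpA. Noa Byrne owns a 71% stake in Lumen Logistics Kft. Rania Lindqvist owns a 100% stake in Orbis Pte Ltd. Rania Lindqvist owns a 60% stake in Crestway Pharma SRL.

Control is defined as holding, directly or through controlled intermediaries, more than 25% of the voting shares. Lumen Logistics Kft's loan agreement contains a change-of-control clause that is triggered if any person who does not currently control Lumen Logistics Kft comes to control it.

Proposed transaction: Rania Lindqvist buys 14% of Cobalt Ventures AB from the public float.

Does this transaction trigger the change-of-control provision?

No

The purchase changes only Rania's holdings, so Rania is the only person who could newly come to control Lumen.
Rania holds 60% of Crestway, so Rania controls Crestway.
Rania holds 74% of Everline, so Rania controls Everline.
Rania holds 100% of Orbis, so Rania controls Orbis.
Orbis and Rania together hold 20% + 68% = 88% of Ridgeback, so Rania controls Ridgeback.
Rania and Everline together hold 60% + 25% = 85% of Cobalt, so Rania controls Cobalt.
Neither Rania nor any entity Rania controls holds any voting interest in Lumen.
So before the transaction, Rania does not control Lumen.
After the purchase, Rania's direct stake in Cobalt rises to 60% + 14% = 74%.
Rania and Everline together hold 74% + 25% = 99% of Cobalt, so Rania controls Cobalt.
After the transaction, neither Rania nor any entity Rania controls holds a voting interest in Lumen, so Rania still does not control it.
No new person acquires control, so the clause is not triggered.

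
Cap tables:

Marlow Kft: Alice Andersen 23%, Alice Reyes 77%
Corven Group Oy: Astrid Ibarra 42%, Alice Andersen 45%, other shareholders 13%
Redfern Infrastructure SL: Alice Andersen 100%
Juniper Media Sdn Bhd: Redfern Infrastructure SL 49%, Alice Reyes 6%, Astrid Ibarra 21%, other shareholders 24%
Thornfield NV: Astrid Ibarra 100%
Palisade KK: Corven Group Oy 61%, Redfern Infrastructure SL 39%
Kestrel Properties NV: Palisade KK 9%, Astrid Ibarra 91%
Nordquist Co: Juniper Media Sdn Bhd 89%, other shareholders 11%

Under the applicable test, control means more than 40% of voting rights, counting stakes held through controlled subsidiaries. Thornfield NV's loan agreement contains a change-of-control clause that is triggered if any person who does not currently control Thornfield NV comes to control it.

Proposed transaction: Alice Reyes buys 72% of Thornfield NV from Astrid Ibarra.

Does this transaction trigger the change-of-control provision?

The purchase adds only to Alice Reyes's holdings (Astrid's stake shrinks), so Alice Reyes is the only person who could newly come to control Thornfield.
Alice Reyes holds 77% of Marlow, so Alice Reyes controls Marlow.
Neither Alice Reyes nor any entity Alice Reyes controls holds any voting interest in Thornfield.
So before the transaction, Alice Reyes does not control Thornfield.
After the purchase, Alice Reyes holds 72% of Thornfield directly, and Astrid's stake falls to 28%.
Alice Reyes holds 72% of Thornfield, so Alice Reyes controls Thornfield.
Alice Reyes did not control Thornfield before and does after, so the clause is triggered.

Yes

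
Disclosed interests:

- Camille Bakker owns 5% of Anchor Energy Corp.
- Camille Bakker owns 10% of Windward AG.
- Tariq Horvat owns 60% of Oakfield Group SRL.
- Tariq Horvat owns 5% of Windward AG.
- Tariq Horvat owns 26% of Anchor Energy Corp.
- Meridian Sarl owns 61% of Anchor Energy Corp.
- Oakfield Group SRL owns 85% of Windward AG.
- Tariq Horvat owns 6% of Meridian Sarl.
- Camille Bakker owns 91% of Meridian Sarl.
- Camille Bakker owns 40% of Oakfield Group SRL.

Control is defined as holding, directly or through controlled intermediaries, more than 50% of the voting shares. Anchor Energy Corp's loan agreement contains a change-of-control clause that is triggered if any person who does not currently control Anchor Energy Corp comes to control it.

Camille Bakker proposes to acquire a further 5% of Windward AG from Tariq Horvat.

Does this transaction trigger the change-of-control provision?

The purchase adds only to Camille's holdings (Tariq's stake shrinks), so Camille is the only person who could newly come to control Anchor.
Camille holds 91% of Meridian, so Camille controls Meridian.
Meridian and Camille together hold 61% + 5% = 66% of Anchor, so Camille controls Anchor.
So Camille already controls Anchor before the transaction.
After the purchase, Camille's direct stake in Windward rises to 10% + 5% = 15%, and Tariq's stake falls to 0%.
Camille controlled Anchor already, so this is not a new person acquiring control; every other person's position is unchanged or reduced.
No new person acquires control, so the clause is not triggered.

No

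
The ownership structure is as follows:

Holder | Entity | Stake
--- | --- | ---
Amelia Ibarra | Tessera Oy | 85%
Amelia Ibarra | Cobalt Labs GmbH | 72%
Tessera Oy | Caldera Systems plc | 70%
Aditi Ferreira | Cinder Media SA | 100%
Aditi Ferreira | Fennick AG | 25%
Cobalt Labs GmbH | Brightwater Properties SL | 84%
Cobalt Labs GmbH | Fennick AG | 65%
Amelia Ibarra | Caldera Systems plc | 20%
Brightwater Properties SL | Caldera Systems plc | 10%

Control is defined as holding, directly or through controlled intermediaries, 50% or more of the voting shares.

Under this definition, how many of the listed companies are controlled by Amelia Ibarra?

5

Amelia holds 85% of Tessera, so Amelia controls Tessera.
Amelia holds 72% of Cobalt, so Amelia controls Cobalt.
Cobalt holds 84% of Brightwater, so Amelia controls Brightwater.
Tessera and Amelia and Brightwater together hold 70% + 20% + 10% = 100% of Caldera, so Amelia controls Caldera.
Cobalt holds 65% of Fennick, so Amelia controls Fennick.
No other company's threshold is met.
Amelia controls 5 companies.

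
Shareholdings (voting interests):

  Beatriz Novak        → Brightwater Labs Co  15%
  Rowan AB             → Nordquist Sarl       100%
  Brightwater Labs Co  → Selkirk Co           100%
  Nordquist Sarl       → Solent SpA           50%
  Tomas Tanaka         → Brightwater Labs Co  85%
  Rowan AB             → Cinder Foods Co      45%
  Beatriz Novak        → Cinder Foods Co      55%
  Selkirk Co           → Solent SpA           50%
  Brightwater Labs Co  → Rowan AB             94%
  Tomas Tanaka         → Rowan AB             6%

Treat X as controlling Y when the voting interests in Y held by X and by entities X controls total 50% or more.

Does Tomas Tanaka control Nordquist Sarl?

Tomas holds 85% of Brightwater, so Tomas controls Brightwater.
Brightwater and Tomas together hold 94% + 6% = 100% of Rowan, so Tomas controls Rowan.
Rowan holds 100% of Nordquist, so Tomas controls Nordquist.

Yes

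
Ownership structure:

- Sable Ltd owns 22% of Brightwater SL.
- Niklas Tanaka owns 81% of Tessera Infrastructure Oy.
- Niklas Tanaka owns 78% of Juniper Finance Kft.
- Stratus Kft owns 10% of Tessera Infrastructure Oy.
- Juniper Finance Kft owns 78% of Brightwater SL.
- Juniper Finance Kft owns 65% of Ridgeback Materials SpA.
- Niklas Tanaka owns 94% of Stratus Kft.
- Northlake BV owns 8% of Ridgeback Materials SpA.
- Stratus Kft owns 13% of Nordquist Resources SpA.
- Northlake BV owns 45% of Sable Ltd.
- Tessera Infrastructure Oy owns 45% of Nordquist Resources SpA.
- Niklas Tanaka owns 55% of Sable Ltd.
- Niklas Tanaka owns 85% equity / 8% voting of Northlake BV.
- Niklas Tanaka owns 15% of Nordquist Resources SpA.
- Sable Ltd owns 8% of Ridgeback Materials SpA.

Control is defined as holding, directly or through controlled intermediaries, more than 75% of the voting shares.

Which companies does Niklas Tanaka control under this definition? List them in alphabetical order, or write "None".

Niklas holds 78% of Juniper, so Niklas controls Juniper.
Niklas holds 94% of Stratus, so Niklas controls Stratus.
Stratus and Niklas together hold 10% + 81% = 91% of Tessera, so Niklas controls Tessera.
Juniper holds 78% of Brightwater, so Niklas controls Brightwater.
No other company's threshold is met.

Brightwater SL, Juniper Finance Kft, Stratus Kft, Tessera Infrastructure Oy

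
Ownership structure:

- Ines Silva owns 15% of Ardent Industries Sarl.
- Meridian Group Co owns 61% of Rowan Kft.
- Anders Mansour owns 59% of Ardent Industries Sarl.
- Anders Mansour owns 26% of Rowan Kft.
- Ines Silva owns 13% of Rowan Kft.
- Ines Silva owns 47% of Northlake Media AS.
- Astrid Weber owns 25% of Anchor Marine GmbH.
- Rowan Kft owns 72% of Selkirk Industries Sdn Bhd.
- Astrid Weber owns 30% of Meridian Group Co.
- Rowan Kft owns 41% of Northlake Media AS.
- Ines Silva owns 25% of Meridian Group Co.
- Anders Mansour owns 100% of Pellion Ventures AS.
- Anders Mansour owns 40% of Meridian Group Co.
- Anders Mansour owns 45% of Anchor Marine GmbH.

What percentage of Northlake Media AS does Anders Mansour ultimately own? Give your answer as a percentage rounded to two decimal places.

20.66%

Anders reaches Northlake along 2 paths.
Via Meridian → Rowan: 40% × 61% × 41% = 10.004%.
Via Rowan: 26% × 41% = 10.66%.
Total: 10.004% + 10.66% = 20.664%.
Rounded: 20.66%.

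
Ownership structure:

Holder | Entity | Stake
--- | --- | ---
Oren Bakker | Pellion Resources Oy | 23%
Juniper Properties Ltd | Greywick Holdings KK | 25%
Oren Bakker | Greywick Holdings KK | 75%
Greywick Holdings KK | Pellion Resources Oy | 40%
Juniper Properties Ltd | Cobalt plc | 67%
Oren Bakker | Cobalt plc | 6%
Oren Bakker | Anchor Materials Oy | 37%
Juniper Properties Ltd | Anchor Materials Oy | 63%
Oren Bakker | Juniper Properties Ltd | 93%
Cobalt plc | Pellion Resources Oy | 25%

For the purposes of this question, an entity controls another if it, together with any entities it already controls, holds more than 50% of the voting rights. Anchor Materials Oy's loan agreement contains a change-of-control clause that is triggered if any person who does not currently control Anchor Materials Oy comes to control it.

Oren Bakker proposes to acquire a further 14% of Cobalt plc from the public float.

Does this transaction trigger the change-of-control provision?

The purchase changes only Oren's holdings, so Oren is the only person who could newly come to control Anchor.
Oren holds 93% of Juniper, so Oren controls Juniper.
Juniper and Oren together hold 63% + 37% = 100% of Anchor, so Oren controls Anchor.
So Oren already controls Anchor before the transaction.
After the purchase, Oren's direct stake in Cobalt rises to 6% + 14% = 20%.
Oren controlled Anchor already, so this is not a new person acquiring control; every other person's position is unchanged or reduced.
No new person acquires control, so the clause is not triggered.

No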